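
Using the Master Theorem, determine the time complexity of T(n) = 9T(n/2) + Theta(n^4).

Master Theorem for T(n) = 9T(n/2) + O(n^4):

a = 9, b = 2, c = 4
log_b(a) = log_2(9) = 3.1699

Case 3: c = 4 > log_2(9) = 3.1699
T(n) = O(n^4) = O(n^4)

For T(n) = 9T(n/2) + O(n^4): log_2(9) = 3.1699. This is Case 3 of the Master Theorem (c > log_b(a), work dominated by root), giving O(n^4).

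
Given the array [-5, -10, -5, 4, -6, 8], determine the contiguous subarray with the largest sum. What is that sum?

Using Kadane's algorithm on [-5, -10, -5, 4, -6, 8]:

Scanning through the array:
Position 1 (value -10): max_ending_here = -10, max_so_far = -5
Position 2 (value -5): max_ending_here = -5, max_so_far = -5
Position 3 (value 4): max_ending_here = 4, max_so_far = 4
Position 4 (value -6): max_ending_here = -2, max_so_far = 4
Position 5 (value 8): max_ending_here = 8, max_so_far = 8

Maximum subarray: [8]
Maximum sum: 8

The maximum subarray is [8] with sum 8. This subarray runs from index 5 to index 5.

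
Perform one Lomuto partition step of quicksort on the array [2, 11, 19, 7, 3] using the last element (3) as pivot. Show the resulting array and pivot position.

Lomuto partition with pivot = 3:

Initial array: [2, 11, 19, 7, 3]

arr[0]=2 <= 3: swap with position 0, array becomes [2, 11, 19, 7, 3]
arr[1]=11 > 3: no swap
arr[2]=19 > 3: no swap
arr[3]=7 > 3: no swap

Place pivot at position 1: [2, 3, 19, 7, 11]
Pivot position: 1

After partitioning with pivot 3, the array becomes [2, 3, 19, 7, 11]. The pivot is placed at index 1. All elements to the left of the pivot are <= 3, and all elements to the right are > 3.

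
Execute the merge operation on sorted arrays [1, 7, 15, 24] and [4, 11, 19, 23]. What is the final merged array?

Merging process:

Compare 1 vs 4: take 1 from left. Merged: [1]
Compare 7 vs 4: take 4 from right. Merged: [1, 4]
Compare 7 vs 11: take 7 from left. Merged: [1, 4, 7]
Compare 15 vs 11: take 11 from right. Merged: [1, 4, 7, 11]
Compare 15 vs 19: take 15 from left. Merged: [1, 4, 7, 11, 15]
Compare 24 vs 19: take 19 from right. Merged: [1, 4, 7, 11, 15, 19]
Compare 24 vs 23: take 23 from right. Merged: [1, 4, 7, 11, 15, 19, 23]
Append remaining from left: [24]. Merged: [1, 4, 7, 11, 15, 19, 23, 24]

Final merged array: [1, 4, 7, 11, 15, 19, 23, 24]
Total comparisons: 7

The merged array is [1, 4, 7, 11, 15, 19, 23, 24], requiring 7 comparisons. The merge step runs in O(n) time where n is the total number of elements.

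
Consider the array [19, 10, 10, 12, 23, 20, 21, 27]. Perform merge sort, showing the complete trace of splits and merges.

Merge sort trace:

Split: [19, 10, 10, 12, 23, 20, 21, 27] -> [19, 10, 10, 12] and [23, 20, 21, 27]
  Split: [19, 10, 10, 12] -> [19, 10] and [10, 12]
    Split: [19, 10] -> [19] and [10]
    Merge: [19] + [10] -> [10, 19]
    Split: [10, 12] -> [10] and [12]
    Merge: [10] + [12] -> [10, 12]
  Merge: [10, 19] + [10, 12] -> [10, 10, 12, 19]
  Split: [23, 20, 21, 27] -> [23, 20] and [21, 27]
    Split: [23, 20] -> [23] and [20]
    Merge: [23] + [20] -> [20, 23]
    Split: [21, 27] -> [21] and [27]
    Merge: [21] + [27] -> [21, 27]
  Merge: [20, 23] + [21, 27] -> [20, 21, 23, 27]
Merge: [10, 10, 12, 19] + [20, 21, 23, 27] -> [10, 10, 12, 19, 20, 21, 23, 27]

Final sorted array: [10, 10, 12, 19, 20, 21, 23, 27]

The merge sort proceeds by recursively splitting the array and merging sorted halves.
After all merges, the sorted array is [10, 10, 12, 19, 20, 21, 23, 27].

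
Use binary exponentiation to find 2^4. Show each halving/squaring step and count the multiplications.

Computing 2^4 by squaring (build up from 2^1; each line after the first costs one multiplication):

2^1 = 2
2^2 = (2^1)^2 = 2^2 = 4
2^4 = (2^2)^2 = 4^2 = 16

Result: 16
Multiplications needed: 2 (2 lines after 2^1)

2^4 = 16. Using exponentiation by squaring, this requires 2 multiplications. The key idea: if the exponent is even, square the half-power; if odd, multiply by the base once.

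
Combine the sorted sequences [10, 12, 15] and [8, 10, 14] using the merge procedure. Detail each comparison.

Merging process:

Compare 10 vs 8: take 8 from right. Merged: [8]
Compare 10 vs 10: take 10 from left. Merged: [8, 10]
Compare 12 vs 10: take 10 from right. Merged: [8, 10, 10]
Compare 12 vs 14: take 12 from left. Merged: [8, 10, 10, 12]
Compare 15 vs 14: take 14 from right. Merged: [8, 10, 10, 12, 14]
Append remaining from left: [15]. Merged: [8, 10, 10, 12, 14, 15]

Final merged array: [8, 10, 10, 12, 14, 15]
Total comparisons: 5

The merged array is [8, 10, 10, 12, 14, 15], requiring 5 comparisons. The merge step runs in O(n) time where n is the total number of elements.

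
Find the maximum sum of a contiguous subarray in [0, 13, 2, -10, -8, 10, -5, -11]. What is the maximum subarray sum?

Using Kadane's algorithm on [0, 13, 2, -10, -8, 10, -5, -11]:

Scanning through the array:
Position 1 (value 13): max_ending_here = 13, max_so_far = 13
Position 2 (value 2): max_ending_here = 15, max_so_far = 15
Position 3 (value -10): max_ending_here = 5, max_so_far = 15
Position 4 (value -8): max_ending_here = -3, max_so_far = 15
Position 5 (value 10): max_ending_here = 10, max_so_far = 15
Position 6 (value -5): max_ending_here = 5, max_so_far = 15
Position 7 (value -11): max_ending_here = -6, max_so_far = 15

Maximum subarray: [0, 13, 2]
Maximum sum: 15

The maximum subarray is [0, 13, 2] with sum 15. This subarray runs from index 0 to index 2.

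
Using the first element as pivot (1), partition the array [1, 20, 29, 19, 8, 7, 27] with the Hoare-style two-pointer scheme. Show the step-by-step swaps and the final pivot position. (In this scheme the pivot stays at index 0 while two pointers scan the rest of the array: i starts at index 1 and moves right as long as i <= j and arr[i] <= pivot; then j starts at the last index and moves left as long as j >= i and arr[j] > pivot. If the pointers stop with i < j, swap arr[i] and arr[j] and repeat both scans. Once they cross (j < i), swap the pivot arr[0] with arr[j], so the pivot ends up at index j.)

Hoare-style two-pointer partition with pivot = 1:

Initial array: [1, 20, 29, 19, 8, 7, 27]

Pointers start at i = 1, j = 6.
i ends at 1, j ends at 0: the pointers have crossed (j < i), so scanning stops.

j = 0, so swapping arr[0] with arr[j] leaves the pivot at position 0: [1, 20, 29, 19, 8, 7, 27]
Pivot position: 0

After partitioning with pivot 1, the array becomes [1, 20, 29, 19, 8, 7, 27]. The pivot is placed at index 0. All elements to the left of the pivot are <= 1, and all elements to the right are > 1.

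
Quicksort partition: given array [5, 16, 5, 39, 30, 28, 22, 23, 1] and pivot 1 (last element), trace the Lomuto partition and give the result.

Lomuto partition with pivot = 1:

Initial array: [5, 16, 5, 39, 30, 28, 22, 23, 1]

arr[0]=5 > 1: no swap
arr[1]=16 > 1: no swap
arr[2]=5 > 1: no swap
arr[3]=39 > 1: no swap
arr[4]=30 > 1: no swap
arr[5]=28 > 1: no swap
arr[6]=22 > 1: no swap
arr[7]=23 > 1: no swap

Place pivot at position 0: [1, 16, 5, 39, 30, 28, 22, 23, 5]
Pivot position: 0

After partitioning with pivot 1, the array becomes [1, 16, 5, 39, 30, 28, 22, 23, 5]. The pivot is placed at index 0. All elements to the left of the pivot are <= 1, and all elements to the right are > 1.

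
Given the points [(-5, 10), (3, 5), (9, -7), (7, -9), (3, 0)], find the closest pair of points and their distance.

Computing all pairwise distances among 5 points:

d((-5, 10), (3, 5)) = 9.434
d((-5, 10), (9, -7)) = 22.0227
d((-5, 10), (7, -9)) = 22.4722
d((-5, 10), (3, 0)) = 12.8062
d((3, 5), (9, -7)) = 13.4164
d((3, 5), (7, -9)) = 14.5602
d((3, 5), (3, 0)) = 5.0
d((9, -7), (7, -9)) = 2.8284 <-- minimum
d((9, -7), (3, 0)) = 9.2195
d((7, -9), (3, 0)) = 9.8489

Closest pair: (9, -7) and (7, -9) with distance 2.8284

The closest pair is (9, -7) and (7, -9) with Euclidean distance 2.8284. For 5 points, brute-force pairwise comparison is shown above. For large n, the divide-and-conquer algorithm (sort by x, recurse on halves, check the dividing strip) achieves O(n log n).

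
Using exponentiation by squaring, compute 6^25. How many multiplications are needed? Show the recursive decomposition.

Computing 6^25 by squaring (build up from 6^1; each line after the first costs one multiplication):

6^1 = 6
6^2 = (6^1)^2 = 6^2 = 36
6^3 = 6 * 6^2 = 6 * 36 = 216
6^6 = (6^3)^2 = 216^2 = 46656
6^12 = (6^6)^2 = 46656^2 = 2176782336
6^24 = (6^12)^2 = 2176782336^2 = 4738381338321616896
6^25 = 6 * 6^24 = 6 * 4738381338321616896 = 28430288029929701376

Result: 28430288029929701376
Multiplications needed: 6 (6 lines after 6^1)

6^25 = 28430288029929701376. Using exponentiation by squaring, this requires 6 multiplications. The key idea: if the exponent is even, square the half-power; if odd, multiply by the base once.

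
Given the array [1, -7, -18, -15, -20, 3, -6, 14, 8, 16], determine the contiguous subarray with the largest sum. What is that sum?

Using Kadane's algorithm on [1, -7, -18, -15, -20, 3, -6, 14, 8, 16]:

Scanning through the array:
Position 1 (value -7): max_ending_here = -6, max_so_far = 1
Position 2 (value -18): max_ending_here = -18, max_so_far = 1
Position 3 (value -15): max_ending_here = -15, max_so_far = 1
Position 4 (value -20): max_ending_here = -20, max_so_far = 1
Position 5 (value 3): max_ending_here = 3, max_so_far = 3
Position 6 (value -6): max_ending_here = -3, max_so_far = 3
Position 7 (value 14): max_ending_here = 14, max_so_far = 14
Position 8 (value 8): max_ending_here = 22, max_so_far = 22
Position 9 (value 16): max_ending_here = 38, max_so_far = 38

Maximum subarray: [14, 8, 16]
Maximum sum: 38

The maximum subarray is [14, 8, 16] with sum 38. This subarray runs from index 7 to index 9.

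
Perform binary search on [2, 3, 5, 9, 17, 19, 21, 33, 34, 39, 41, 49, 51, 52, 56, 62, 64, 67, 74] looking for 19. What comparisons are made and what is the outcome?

Binary search for 19 in [2, 3, 5, 9, 17, 19, 21, 33, 34, 39, 41, 49, 51, 52, 56, 62, 64, 67, 74]:

lo=0, hi=18, mid=9, arr[mid]=39 -> 39 > 19, search left half
lo=0, hi=8, mid=4, arr[mid]=17 -> 17 < 19, search right half
lo=5, hi=8, mid=6, arr[mid]=21 -> 21 > 19, search left half
lo=5, hi=5, mid=5, arr[mid]=19 -> Found target at index 5!

Binary search finds 19 at index 5 after 4 comparisons. The search repeatedly halves the search space by comparing with the middle element.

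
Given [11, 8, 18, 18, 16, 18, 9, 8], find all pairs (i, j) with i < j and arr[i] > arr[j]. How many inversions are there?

Finding inversions in [11, 8, 18, 18, 16, 18, 9, 8]:

(0, 1): arr[0]=11 > arr[1]=8
(0, 6): arr[0]=11 > arr[6]=9
(0, 7): arr[0]=11 > arr[7]=8
(2, 4): arr[2]=18 > arr[4]=16
(2, 6): arr[2]=18 > arr[6]=9
(2, 7): arr[2]=18 > arr[7]=8
(3, 4): arr[3]=18 > arr[4]=16
(3, 6): arr[3]=18 > arr[6]=9
(3, 7): arr[3]=18 > arr[7]=8
(4, 6): arr[4]=16 > arr[6]=9
(4, 7): arr[4]=16 > arr[7]=8
(5, 6): arr[5]=18 > arr[6]=9
(5, 7): arr[5]=18 > arr[7]=8
(6, 7): arr[6]=9 > arr[7]=8

Total inversions: 14

The array has 14 inversion(s): (0,1), (0,6), (0,7), (2,4), (2,6), (2,7), (3,4), (3,6), (3,7), (4,6), (4,7), (5,6), (5,7), (6,7). Each pair (i,j) satisfies i < j and arr[i] > arr[j].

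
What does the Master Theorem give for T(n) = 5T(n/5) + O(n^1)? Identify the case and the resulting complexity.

Master Theorem for T(n) = 5T(n/5) + O(n^1):

a = 5, b = 5, c = 1
log_b(a) = log_5(5) = 1.0000

Case 2: c = 1 = log_5(5) = 1.0000
T(n) = O(n^1 log n) = O(n log n)

For T(n) = 5T(n/5) + O(n^1): log_5(5) = 1.0000. This is Case 2 of the Master Theorem (c = log_b(a), equal work at all levels), giving O(n log n).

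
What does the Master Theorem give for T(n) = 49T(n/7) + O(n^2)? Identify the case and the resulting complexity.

Master Theorem for T(n) = 49T(n/7) + O(n^2):

a = 49, b = 7, c = 2
log_b(a) = log_7(49) = 2.0000

Case 2: c = 2 = log_7(49) = 2.0000
T(n) = O(n^2 log n) = O(n^2 log n)

For T(n) = 49T(n/7) + O(n^2): log_7(49) = 2.0000. This is Case 2 of the Master Theorem (c = log_b(a), equal work at all levels), giving O(n^2 log n).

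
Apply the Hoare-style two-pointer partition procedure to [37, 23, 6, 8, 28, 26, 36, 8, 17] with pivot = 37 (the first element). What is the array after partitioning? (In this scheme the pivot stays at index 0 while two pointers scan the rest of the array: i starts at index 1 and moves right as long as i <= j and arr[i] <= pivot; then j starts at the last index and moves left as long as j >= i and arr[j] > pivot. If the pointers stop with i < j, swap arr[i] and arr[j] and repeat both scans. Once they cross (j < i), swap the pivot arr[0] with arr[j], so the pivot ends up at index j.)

Hoare-style two-pointer partition with pivot = 37:

Initial array: [37, 23, 6, 8, 28, 26, 36, 8, 17]

Pointers start at i = 1, j = 8.
i ends at 9, j ends at 8: the pointers have crossed (j < i), so scanning stops.

Swap pivot arr[0] with arr[8] to place pivot at position 8: [17, 23, 6, 8, 28, 26, 36, 8, 37]
Pivot position: 8

After partitioning with pivot 37, the array becomes [17, 23, 6, 8, 28, 26, 36, 8, 37]. The pivot is placed at index 8. All elements to the left of the pivot are <= 37, and all elements to the right are > 37.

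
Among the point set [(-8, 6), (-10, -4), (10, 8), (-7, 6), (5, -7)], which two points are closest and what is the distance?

Computing all pairwise distances among 5 points:

d((-8, 6), (-10, -4)) = 10.198
d((-8, 6), (10, 8)) = 18.1108
d((-8, 6), (-7, 6)) = 1.0 <-- minimum
d((-8, 6), (5, -7)) = 18.3848
d((-10, -4), (10, 8)) = 23.3238
d((-10, -4), (-7, 6)) = 10.4403
d((-10, -4), (5, -7)) = 15.2971
d((10, 8), (-7, 6)) = 17.1172
d((10, 8), (5, -7)) = 15.8114
d((-7, 6), (5, -7)) = 17.6918

Closest pair: (-8, 6) and (-7, 6) with distance 1.0

The closest pair is (-8, 6) and (-7, 6) with Euclidean distance 1.0. For 5 points, brute-force pairwise comparison is shown above. For large n, the divide-and-conquer algorithm (sort by x, recurse on halves, check the dividing strip) achieves O(n log n).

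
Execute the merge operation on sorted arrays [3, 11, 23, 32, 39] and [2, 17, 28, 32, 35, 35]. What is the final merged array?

Merging process:

Compare 3 vs 2: take 2 from right. Merged: [2]
Compare 3 vs 17: take 3 from left. Merged: [2, 3]
Compare 11 vs 17: take 11 from left. Merged: [2, 3, 11]
Compare 23 vs 17: take 17 from right. Merged: [2, 3, 11, 17]
Compare 23 vs 28: take 23 from left. Merged: [2, 3, 11, 17, 23]
Compare 32 vs 28: take 28 from right. Merged: [2, 3, 11, 17, 23, 28]
Compare 32 vs 32: take 32 from left. Merged: [2, 3, 11, 17, 23, 28, 32]
Compare 39 vs 32: take 32 from right. Merged: [2, 3, 11, 17, 23, 28, 32, 32]
Compare 39 vs 35: take 35 from right. Merged: [2, 3, 11, 17, 23, 28, 32, 32, 35]
Compare 39 vs 35: take 35 from right. Merged: [2, 3, 11, 17, 23, 28, 32, 32, 35, 35]
Append remaining from left: [39]. Merged: [2, 3, 11, 17, 23, 28, 32, 32, 35, 35, 39]

Final merged array: [2, 3, 11, 17, 23, 28, 32, 32, 35, 35, 39]
Total comparisons: 10

The merged array is [2, 3, 11, 17, 23, 28, 32, 32, 35, 35, 39], requiring 10 comparisons. The merge step runs in O(n) time where n is the total number of elements.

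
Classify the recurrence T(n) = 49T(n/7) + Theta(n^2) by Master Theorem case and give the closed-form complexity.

Master Theorem for T(n) = 49T(n/7) + O(n^2):

a = 49, b = 7, c = 2
log_b(a) = log_7(49) = 2.0000

Case 2: c = 2 = log_7(49) = 2.0000
T(n) = O(n^2 log n) = O(n^2 log n)

For T(n) = 49T(n/7) + O(n^2): log_7(49) = 2.0000. This is Case 2 of the Master Theorem (c = log_b(a), equal work at all levels), giving O(n^2 log n).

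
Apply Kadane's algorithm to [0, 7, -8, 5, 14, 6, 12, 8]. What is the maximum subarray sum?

Using Kadane's algorithm on [0, 7, -8, 5, 14, 6, 12, 8]:

Scanning through the array:
Position 1 (value 7): max_ending_here = 7, max_so_far = 7
Position 2 (value -8): max_ending_here = -1, max_so_far = 7
Position 3 (value 5): max_ending_here = 5, max_so_far = 7
Position 4 (value 14): max_ending_here = 19, max_so_far = 19
Position 5 (value 6): max_ending_here = 25, max_so_far = 25
Position 6 (value 12): max_ending_here = 37, max_so_far = 37
Position 7 (value 8): max_ending_here = 45, max_so_far = 45

Maximum subarray: [5, 14, 6, 12, 8]
Maximum sum: 45

The maximum subarray is [5, 14, 6, 12, 8] with sum 45. This subarray runs from index 3 to index 7.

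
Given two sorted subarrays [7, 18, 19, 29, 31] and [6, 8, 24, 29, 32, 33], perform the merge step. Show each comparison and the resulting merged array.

Merging process:

Compare 7 vs 6: take 6 from right. Merged: [6]
Compare 7 vs 8: take 7 from left. Merged: [6, 7]
Compare 18 vs 8: take 8 from right. Merged: [6, 7, 8]
Compare 18 vs 24: take 18 from left. Merged: [6, 7, 8, 18]
Compare 19 vs 24: take 19 from left. Merged: [6, 7, 8, 18, 19]
Compare 29 vs 24: take 24 from right. Merged: [6, 7, 8, 18, 19, 24]
Compare 29 vs 29: take 29 from left. Merged: [6, 7, 8, 18, 19, 24, 29]
Compare 31 vs 29: take 29 from right. Merged: [6, 7, 8, 18, 19, 24, 29, 29]
Compare 31 vs 32: take 31 from left. Merged: [6, 7, 8, 18, 19, 24, 29, 29, 31]
Append remaining from right: [32, 33]. Merged: [6, 7, 8, 18, 19, 24, 29, 29, 31, 32, 33]

Final merged array: [6, 7, 8, 18, 19, 24, 29, 29, 31, 32, 33]
Total comparisons: 9

The merged array is [6, 7, 8, 18, 19, 24, 29, 29, 31, 32, 33], requiring 9 comparisons. The merge step runs in O(n) time where n is the total number of elements.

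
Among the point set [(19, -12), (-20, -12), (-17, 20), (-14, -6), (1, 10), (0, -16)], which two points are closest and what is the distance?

Computing all pairwise distances among 6 points:

d((19, -12), (-20, -12)) = 39.0
d((19, -12), (-17, 20)) = 48.1664
d((19, -12), (-14, -6)) = 33.541
d((19, -12), (1, 10)) = 28.4253
d((19, -12), (0, -16)) = 19.4165
d((-20, -12), (-17, 20)) = 32.1403
d((-20, -12), (-14, -6)) = 8.4853 <-- minimum
d((-20, -12), (1, 10)) = 30.4138
d((-20, -12), (0, -16)) = 20.3961
d((-17, 20), (-14, -6)) = 26.1725
d((-17, 20), (1, 10)) = 20.5913
d((-17, 20), (0, -16)) = 39.8121
d((-14, -6), (1, 10)) = 21.9317
d((-14, -6), (0, -16)) = 17.2047
d((1, 10), (0, -16)) = 26.0192

Closest pair: (-20, -12) and (-14, -6) with distance 8.4853

The closest pair is (-20, -12) and (-14, -6) with Euclidean distance 8.4853. For 6 points, brute-force pairwise comparison is shown above. For large n, the divide-and-conquer algorithm (sort by x, recurse on halves, check the dividing strip) achieves O(n log n).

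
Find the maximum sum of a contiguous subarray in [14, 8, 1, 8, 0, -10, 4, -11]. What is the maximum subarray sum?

Using Kadane's algorithm on [14, 8, 1, 8, 0, -10, 4, -11]:

Scanning through the array:
Position 1 (value 8): max_ending_here = 22, max_so_far = 22
Position 2 (value 1): max_ending_here = 23, max_so_far = 23
Position 3 (value 8): max_ending_here = 31, max_so_far = 31
Position 4 (value 0): max_ending_here = 31, max_so_far = 31
Position 5 (value -10): max_ending_here = 21, max_so_far = 31
Position 6 (value 4): max_ending_here = 25, max_so_far = 31
Position 7 (value -11): max_ending_here = 14, max_so_far = 31

Maximum subarray: [14, 8, 1, 8]
Maximum sum: 31

The maximum subarray is [14, 8, 1, 8] with sum 31. This subarray runs from index 0 to index 3.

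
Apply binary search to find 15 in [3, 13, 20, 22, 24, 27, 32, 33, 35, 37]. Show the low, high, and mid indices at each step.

Binary search for 15 in [3, 13, 20, 22, 24, 27, 32, 33, 35, 37]:

lo=0, hi=9, mid=4, arr[mid]=24 -> 24 > 15, search left half
lo=0, hi=3, mid=1, arr[mid]=13 -> 13 < 15, search right half
lo=2, hi=3, mid=2, arr[mid]=20 -> 20 > 15, search left half
lo=2 > hi=1, target 15 not found

Binary search determines that 15 is not in the array after 3 comparisons. The search space was exhausted without finding the target.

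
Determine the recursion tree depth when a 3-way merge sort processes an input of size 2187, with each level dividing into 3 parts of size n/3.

For divide and conquer with division factor 3:

Problem sizes at each level:
Level 0: 2187
Level 1: 729
Level 2: 243
Level 3: 81
Level 4: 27
Level 5: 9
Level 6: 3
Level 7: 1

The root is level 0 and the size-1 base case is level 7 (the tree spans levels 0 through 7, i.e. 8 levels counting the root), so the depth is the number of divisions: log_3(2187) = 7

The recursion tree depth is log_3(2187) = 7. At each level, the problem size is divided by 3, so it takes 7 divisions to reduce to a base case of size 1. The algorithm makes 3 recursive calls at each level.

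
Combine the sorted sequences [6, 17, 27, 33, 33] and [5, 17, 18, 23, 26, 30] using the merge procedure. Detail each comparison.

Merging process:

Compare 6 vs 5: take 5 from right. Merged: [5]
Compare 6 vs 17: take 6 from left. Merged: [5, 6]
Compare 17 vs 17: take 17 from left. Merged: [5, 6, 17]
Compare 27 vs 17: take 17 from right. Merged: [5, 6, 17, 17]
Compare 27 vs 18: take 18 from right. Merged: [5, 6, 17, 17, 18]
Compare 27 vs 23: take 23 from right. Merged: [5, 6, 17, 17, 18, 23]
Compare 27 vs 26: take 26 from right. Merged: [5, 6, 17, 17, 18, 23, 26]
Compare 27 vs 30: take 27 from left. Merged: [5, 6, 17, 17, 18, 23, 26, 27]
Compare 33 vs 30: take 30 from right. Merged: [5, 6, 17, 17, 18, 23, 26, 27, 30]
Append remaining from left: [33, 33]. Merged: [5, 6, 17, 17, 18, 23, 26, 27, 30, 33, 33]

Final merged array: [5, 6, 17, 17, 18, 23, 26, 27, 30, 33, 33]
Total comparisons: 9

The merged array is [5, 6, 17, 17, 18, 23, 26, 27, 30, 33, 33], requiring 9 comparisons. The merge step runs in O(n) time where n is the total number of elements.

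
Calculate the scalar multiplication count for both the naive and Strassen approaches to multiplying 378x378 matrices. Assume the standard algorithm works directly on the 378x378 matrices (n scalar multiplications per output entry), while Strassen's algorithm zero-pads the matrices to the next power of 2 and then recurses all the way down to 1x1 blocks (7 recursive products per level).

Matrix multiplication for 378x378 matrices:

Strassen's algorithm requires power-of-2 dimensions. Pad 378x378 to 512x512 (next power of 2).

Standard algorithm: 378^3 = 54010152 multiplications
Strassen's algorithm: 7^(log2(512)) = 7^9 = 40353607 multiplications
Savings: 54010152 - 40353607 = 13656545 multiplications

Standard: 54010152 multiplications (378^3). Strassen: 40353607 multiplications (7^9, after padding to 512x512). Strassen reduces 8 recursive multiplications to 7 at each level.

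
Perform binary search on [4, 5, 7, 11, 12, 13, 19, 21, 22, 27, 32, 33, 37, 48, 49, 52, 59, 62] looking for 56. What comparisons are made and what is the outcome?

Binary search for 56 in [4, 5, 7, 11, 12, 13, 19, 21, 22, 27, 32, 33, 37, 48, 49, 52, 59, 62]:

lo=0, hi=17, mid=8, arr[mid]=22 -> 22 < 56, search right half
lo=9, hi=17, mid=13, arr[mid]=48 -> 48 < 56, search right half
lo=14, hi=17, mid=15, arr[mid]=52 -> 52 < 56, search right half
lo=16, hi=17, mid=16, arr[mid]=59 -> 59 > 56, search left half
lo=16 > hi=15, target 56 not found

Binary search determines that 56 is not in the array after 4 comparisons. The search space was exhausted without finding the target.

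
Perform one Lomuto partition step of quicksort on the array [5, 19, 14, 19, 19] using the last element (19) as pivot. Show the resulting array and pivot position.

Lomuto partition with pivot = 19:

Initial array: [5, 19, 14, 19, 19]

arr[0]=5 <= 19: swap with position 0, array becomes [5, 19, 14, 19, 19]
arr[1]=19 <= 19: swap with position 1, array becomes [5, 19, 14, 19, 19]
arr[2]=14 <= 19: swap with position 2, array becomes [5, 19, 14, 19, 19]
arr[3]=19 <= 19: swap with position 3, array becomes [5, 19, 14, 19, 19]

Place pivot at position 4: [5, 19, 14, 19, 19]
Pivot position: 4

After partitioning with pivot 19, the array becomes [5, 19, 14, 19, 19]. The pivot is placed at index 4. All elements to the left of the pivot are <= 19, and all elements to the right are > 19.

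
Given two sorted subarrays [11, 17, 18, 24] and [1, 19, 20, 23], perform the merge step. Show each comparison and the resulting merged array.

Merging process:

Compare 11 vs 1: take 1 from right. Merged: [1]
Compare 11 vs 19: take 11 from left. Merged: [1, 11]
Compare 17 vs 19: take 17 from left. Merged: [1, 11, 17]
Compare 18 vs 19: take 18 from left. Merged: [1, 11, 17, 18]
Compare 24 vs 19: take 19 from right. Merged: [1, 11, 17, 18, 19]
Compare 24 vs 20: take 20 from right. Merged: [1, 11, 17, 18, 19, 20]
Compare 24 vs 23: take 23 from right. Merged: [1, 11, 17, 18, 19, 20, 23]
Append remaining from left: [24]. Merged: [1, 11, 17, 18, 19, 20, 23, 24]

Final merged array: [1, 11, 17, 18, 19, 20, 23, 24]
Total comparisons: 7

The merged array is [1, 11, 17, 18, 19, 20, 23, 24], requiring 7 comparisons. The merge step runs in O(n) time where n is the total number of elements.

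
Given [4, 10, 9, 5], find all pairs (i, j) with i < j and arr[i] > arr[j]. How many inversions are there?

Finding inversions in [4, 10, 9, 5]:

(1, 2): arr[1]=10 > arr[2]=9
(1, 3): arr[1]=10 > arr[3]=5
(2, 3): arr[2]=9 > arr[3]=5

Total inversions: 3

The array has 3 inversion(s): (1,2), (1,3), (2,3). Each pair (i,j) satisfies i < j and arr[i] > arr[j].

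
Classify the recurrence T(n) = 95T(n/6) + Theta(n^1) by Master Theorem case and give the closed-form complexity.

Master Theorem for T(n) = 95T(n/6) + O(n^1):

a = 95, b = 6, c = 1
log_b(a) = log_6(95) = 2.5416

Case 1: c = 1 < log_6(95) = 2.5416
T(n) = O(n^(log_6 95))

For T(n) = 95T(n/6) + O(n^1): log_6(95) = 2.5416. This is Case 1 of the Master Theorem (c < log_b(a), work dominated by leaves), giving O(n^(log_6 95)).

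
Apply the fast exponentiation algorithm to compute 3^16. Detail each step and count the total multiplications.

Computing 3^16 by squaring (build up from 3^1; each line after the first costs one multiplication):

3^1 = 3
3^2 = (3^1)^2 = 3^2 = 9
3^4 = (3^2)^2 = 9^2 = 81
3^8 = (3^4)^2 = 81^2 = 6561
3^16 = (3^8)^2 = 6561^2 = 43046721

Result: 43046721
Multiplications needed: 4 (4 lines after 3^1)

3^16 = 43046721. Using exponentiation by squaring, this requires 4 multiplications. The key idea: if the exponent is even, square the half-power; if odd, multiply by the base once.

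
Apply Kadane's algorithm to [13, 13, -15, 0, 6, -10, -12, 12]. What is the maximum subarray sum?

Using Kadane's algorithm on [13, 13, -15, 0, 6, -10, -12, 12]:

Scanning through the array:
Position 1 (value 13): max_ending_here = 26, max_so_far = 26
Position 2 (value -15): max_ending_here = 11, max_so_far = 26
Position 3 (value 0): max_ending_here = 11, max_so_far = 26
Position 4 (value 6): max_ending_here = 17, max_so_far = 26
Position 5 (value -10): max_ending_here = 7, max_so_far = 26
Position 6 (value -12): max_ending_here = -5, max_so_far = 26
Position 7 (value 12): max_ending_here = 12, max_so_far = 26

Maximum subarray: [13, 13]
Maximum sum: 26

The maximum subarray is [13, 13] with sum 26. This subarray runs from index 0 to index 1.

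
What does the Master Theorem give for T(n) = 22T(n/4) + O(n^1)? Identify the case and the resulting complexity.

Master Theorem for T(n) = 22T(n/4) + O(n^1):

a = 22, b = 4, c = 1
log_b(a) = log_4(22) = 2.2297

Case 1: c = 1 < log_4(22) = 2.2297
T(n) = O(n^(log_4 22))

For T(n) = 22T(n/4) + O(n^1): log_4(22) = 2.2297. This is Case 1 of the Master Theorem (c < log_b(a), work dominated by leaves), giving O(n^(log_4 22)).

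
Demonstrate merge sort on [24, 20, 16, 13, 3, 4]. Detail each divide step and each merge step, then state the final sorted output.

Merge sort trace:

Split: [24, 20, 16, 13, 3, 4] -> [24, 20, 16] and [13, 3, 4]
  Split: [24, 20, 16] -> [24] and [20, 16]
    Split: [20, 16] -> [20] and [16]
    Merge: [20] + [16] -> [16, 20]
  Merge: [24] + [16, 20] -> [16, 20, 24]
  Split: [13, 3, 4] -> [13] and [3, 4]
    Split: [3, 4] -> [3] and [4]
    Merge: [3] + [4] -> [3, 4]
  Merge: [13] + [3, 4] -> [3, 4, 13]
Merge: [16, 20, 24] + [3, 4, 13] -> [3, 4, 13, 16, 20, 24]

Final sorted array: [3, 4, 13, 16, 20, 24]

The merge sort proceeds by recursively splitting the array and merging sorted halves.
After all merges, the sorted array is [3, 4, 13, 16, 20, 24].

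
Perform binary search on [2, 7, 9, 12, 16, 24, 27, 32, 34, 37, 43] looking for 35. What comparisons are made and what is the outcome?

Binary search for 35 in [2, 7, 9, 12, 16, 24, 27, 32, 34, 37, 43]:

lo=0, hi=10, mid=5, arr[mid]=24 -> 24 < 35, search right half
lo=6, hi=10, mid=8, arr[mid]=34 -> 34 < 35, search right half
lo=9, hi=10, mid=9, arr[mid]=37 -> 37 > 35, search left half
lo=9 > hi=8, target 35 not found

Binary search determines that 35 is not in the array after 3 comparisons. The search space was exhausted without finding the target.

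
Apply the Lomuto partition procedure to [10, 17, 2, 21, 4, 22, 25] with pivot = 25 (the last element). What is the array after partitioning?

Lomuto partition with pivot = 25:

Initial array: [10, 17, 2, 21, 4, 22, 25]

arr[0]=10 <= 25: swap with position 0, array becomes [10, 17, 2, 21, 4, 22, 25]
arr[1]=17 <= 25: swap with position 1, array becomes [10, 17, 2, 21, 4, 22, 25]
arr[2]=2 <= 25: swap with position 2, array becomes [10, 17, 2, 21, 4, 22, 25]
arr[3]=21 <= 25: swap with position 3, array becomes [10, 17, 2, 21, 4, 22, 25]
arr[4]=4 <= 25: swap with position 4, array becomes [10, 17, 2, 21, 4, 22, 25]
arr[5]=22 <= 25: swap with position 5, array becomes [10, 17, 2, 21, 4, 22, 25]

Place pivot at position 6: [10, 17, 2, 21, 4, 22, 25]
Pivot position: 6

After partitioning with pivot 25, the array becomes [10, 17, 2, 21, 4, 22, 25]. The pivot is placed at index 6. All elements to the left of the pivot are <= 25, and all elements to the right are > 25.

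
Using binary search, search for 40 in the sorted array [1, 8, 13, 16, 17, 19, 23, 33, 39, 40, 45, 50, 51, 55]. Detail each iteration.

Binary search for 40 in [1, 8, 13, 16, 17, 19, 23, 33, 39, 40, 45, 50, 51, 55]:

lo=0, hi=13, mid=6, arr[mid]=23 -> 23 < 40, search right half
lo=7, hi=13, mid=10, arr[mid]=45 -> 45 > 40, search left half
lo=7, hi=9, mid=8, arr[mid]=39 -> 39 < 40, search right half
lo=9, hi=9, mid=9, arr[mid]=40 -> Found target at index 9!

Binary search finds 40 at index 9 after 4 comparisons. The search repeatedly halves the search space by comparing with the middle element.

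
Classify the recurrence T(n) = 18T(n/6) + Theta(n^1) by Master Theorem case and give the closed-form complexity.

Master Theorem for T(n) = 18T(n/6) + O(n^1):

a = 18, b = 6, c = 1
log_b(a) = log_6(18) = 1.6131

Case 1: c = 1 < log_6(18) = 1.6131
T(n) = O(n^(log_6 18))

For T(n) = 18T(n/6) + O(n^1): log_6(18) = 1.6131. This is Case 1 of the Master Theorem (c < log_b(a), work dominated by leaves), giving O(n^(log_6 18)).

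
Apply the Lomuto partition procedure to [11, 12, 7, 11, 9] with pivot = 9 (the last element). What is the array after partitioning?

Lomuto partition with pivot = 9:

Initial array: [11, 12, 7, 11, 9]

arr[0]=11 > 9: no swap
arr[1]=12 > 9: no swap
arr[2]=7 <= 9: swap with position 0, array becomes [7, 12, 11, 11, 9]
arr[3]=11 > 9: no swap

Place pivot at position 1: [7, 9, 11, 11, 12]
Pivot position: 1

After partitioning with pivot 9, the array becomes [7, 9, 11, 11, 12]. The pivot is placed at index 1. All elements to the left of the pivot are <= 9, and all elements to the right are > 9.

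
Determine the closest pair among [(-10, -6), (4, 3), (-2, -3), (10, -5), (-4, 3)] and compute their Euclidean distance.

Computing all pairwise distances among 5 points:

d((-10, -6), (4, 3)) = 16.6433
d((-10, -6), (-2, -3)) = 8.544
d((-10, -6), (10, -5)) = 20.025
d((-10, -6), (-4, 3)) = 10.8167
d((4, 3), (-2, -3)) = 8.4853
d((4, 3), (10, -5)) = 10.0
d((4, 3), (-4, 3)) = 8.0
d((-2, -3), (10, -5)) = 12.1655
d((-2, -3), (-4, 3)) = 6.3246 <-- minimum
d((10, -5), (-4, 3)) = 16.1245

Closest pair: (-2, -3) and (-4, 3) with distance 6.3246

The closest pair is (-2, -3) and (-4, 3) with Euclidean distance 6.3246. For 5 points, brute-force pairwise comparison is shown above. For large n, the divide-and-conquer algorithm (sort by x, recurse on halves, check the dividing strip) achieves O(n log n).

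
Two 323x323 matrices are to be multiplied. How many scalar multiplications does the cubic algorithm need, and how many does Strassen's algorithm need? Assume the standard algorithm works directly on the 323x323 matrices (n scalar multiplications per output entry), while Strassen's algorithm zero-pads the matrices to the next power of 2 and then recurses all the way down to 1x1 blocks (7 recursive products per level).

Matrix multiplication for 323x323 matrices:

Strassen's algorithm requires power-of-2 dimensions. Pad 323x323 to 512x512 (next power of 2).

Standard algorithm: 323^3 = 33698267 multiplications
Strassen's algorithm: 7^(log2(512)) = 7^9 = 40353607 multiplications
Difference: 33698267 - 40353607 = -6655340 (Strassen uses MORE here due to padding overhead — for small or just-over-power-of-2 n, padding can outweigh the per-level savings)

Standard: 33698267 multiplications (323^3). Strassen: 40353607 multiplications (7^9, after padding to 512x512). Strassen reduces 8 recursive multiplications to 7 at each level.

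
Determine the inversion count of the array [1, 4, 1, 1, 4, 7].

Finding inversions in [1, 4, 1, 1, 4, 7]:

(1, 2): arr[1]=4 > arr[2]=1
(1, 3): arr[1]=4 > arr[3]=1

Total inversions: 2

The array has 2 inversion(s): (1,2), (1,3). Each pair (i,j) satisfies i < j and arr[i] > arr[j].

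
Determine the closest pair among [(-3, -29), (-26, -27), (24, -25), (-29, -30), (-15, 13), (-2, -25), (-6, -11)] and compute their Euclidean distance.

Computing all pairwise distances among 7 points:

d((-3, -29), (-26, -27)) = 23.0868
d((-3, -29), (24, -25)) = 27.2947
d((-3, -29), (-29, -30)) = 26.0192
d((-3, -29), (-15, 13)) = 43.6807
d((-3, -29), (-2, -25)) = 4.1231 <-- minimum
d((-3, -29), (-6, -11)) = 18.2483
d((-26, -27), (24, -25)) = 50.04
d((-26, -27), (-29, -30)) = 4.2426
d((-26, -27), (-15, 13)) = 41.4849
d((-26, -27), (-2, -25)) = 24.0832
d((-26, -27), (-6, -11)) = 25.6125
d((24, -25), (-29, -30)) = 53.2353
d((24, -25), (-15, 13)) = 54.4518
d((24, -25), (-2, -25)) = 26.0
d((24, -25), (-6, -11)) = 33.1059
d((-29, -30), (-15, 13)) = 45.2217
d((-29, -30), (-2, -25)) = 27.4591
d((-29, -30), (-6, -11)) = 29.8329
d((-15, 13), (-2, -25)) = 40.1622
d((-15, 13), (-6, -11)) = 25.632
d((-2, -25), (-6, -11)) = 14.5602

Closest pair: (-3, -29) and (-2, -25) with distance 4.1231

The closest pair is (-3, -29) and (-2, -25) with Euclidean distance 4.1231. For 7 points, brute-force pairwise comparison is shown above. For large n, the divide-and-conquer algorithm (sort by x, recurse on halves, check the dividing strip) achieves O(n log n).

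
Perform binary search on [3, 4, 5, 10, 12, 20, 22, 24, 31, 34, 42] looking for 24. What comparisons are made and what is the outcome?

Binary search for 24 in [3, 4, 5, 10, 12, 20, 22, 24, 31, 34, 42]:

lo=0, hi=10, mid=5, arr[mid]=20 -> 20 < 24, search right half
lo=6, hi=10, mid=8, arr[mid]=31 -> 31 > 24, search left half
lo=6, hi=7, mid=6, arr[mid]=22 -> 22 < 24, search right half
lo=7, hi=7, mid=7, arr[mid]=24 -> Found target at index 7!

Binary search finds 24 at index 7 after 4 comparisons. The search repeatedly halves the search space by comparing with the middle element.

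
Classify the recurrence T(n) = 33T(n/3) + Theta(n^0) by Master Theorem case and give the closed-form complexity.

Master Theorem for T(n) = 33T(n/3) + O(n^0):

a = 33, b = 3, c = 0
log_b(a) = log_3(33) = 3.1827

Case 1: c = 0 < log_3(33) = 3.1827
T(n) = O(n^(log_3 33))

For T(n) = 33T(n/3) + O(n^0): log_3(33) = 3.1827. This is Case 1 of the Master Theorem (c < log_b(a), work dominated by leaves), giving O(n^(log_3 33)).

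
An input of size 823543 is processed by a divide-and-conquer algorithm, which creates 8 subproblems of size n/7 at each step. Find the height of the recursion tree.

For divide and conquer with division factor 7:

Problem sizes at each level:
Level 0: 823543
Level 1: 117649
Level 2: 16807
Level 3: 2401
Level 4: 343
Level 5: 49
Level 6: 7
Level 7: 1

The root is level 0 and the size-1 base case is level 7 (the tree spans levels 0 through 7, i.e. 8 levels counting the root), so the depth is the number of divisions: log_7(823543) = 7

The recursion tree depth is log_7(823543) = 7. At each level, the problem size is divided by 7, so it takes 7 divisions to reduce to a base case of size 1. The algorithm makes 8 recursive calls at each level.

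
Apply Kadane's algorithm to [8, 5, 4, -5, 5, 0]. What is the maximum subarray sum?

Using Kadane's algorithm on [8, 5, 4, -5, 5, 0]:

Scanning through the array:
Position 1 (value 5): max_ending_here = 13, max_so_far = 13
Position 2 (value 4): max_ending_here = 17, max_so_far = 17
Position 3 (value -5): max_ending_here = 12, max_so_far = 17
Position 4 (value 5): max_ending_here = 17, max_so_far = 17
Position 5 (value 0): max_ending_here = 17, max_so_far = 17

Maximum subarray: [8, 5, 4]
Maximum sum: 17

The maximum subarray is [8, 5, 4] with sum 17. This subarray runs from index 0 to index 2.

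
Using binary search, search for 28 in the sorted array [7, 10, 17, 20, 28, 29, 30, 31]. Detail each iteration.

Binary search for 28 in [7, 10, 17, 20, 28, 29, 30, 31]:

lo=0, hi=7, mid=3, arr[mid]=20 -> 20 < 28, search right half
lo=4, hi=7, mid=5, arr[mid]=29 -> 29 > 28, search left half
lo=4, hi=4, mid=4, arr[mid]=28 -> Found target at index 4!

Binary search finds 28 at index 4 after 3 comparisons. The search repeatedly halves the search space by comparing with the middle element.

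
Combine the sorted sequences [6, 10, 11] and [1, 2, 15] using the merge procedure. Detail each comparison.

Merging process:

Compare 6 vs 1: take 1 from right. Merged: [1]
Compare 6 vs 2: take 2 from right. Merged: [1, 2]
Compare 6 vs 15: take 6 from left. Merged: [1, 2, 6]
Compare 10 vs 15: take 10 from left. Merged: [1, 2, 6, 10]
Compare 11 vs 15: take 11 from left. Merged: [1, 2, 6, 10, 11]
Append remaining from right: [15]. Merged: [1, 2, 6, 10, 11, 15]

Final merged array: [1, 2, 6, 10, 11, 15]
Total comparisons: 5

The merged array is [1, 2, 6, 10, 11, 15], requiring 5 comparisons. The merge step runs in O(n) time where n is the total number of elements.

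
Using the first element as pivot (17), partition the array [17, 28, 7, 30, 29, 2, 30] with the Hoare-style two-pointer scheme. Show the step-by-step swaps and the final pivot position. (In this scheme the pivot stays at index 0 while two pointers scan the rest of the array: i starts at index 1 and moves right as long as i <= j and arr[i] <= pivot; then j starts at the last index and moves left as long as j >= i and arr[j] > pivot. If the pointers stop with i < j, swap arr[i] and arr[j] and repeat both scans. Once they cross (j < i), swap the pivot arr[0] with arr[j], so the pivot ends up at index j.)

Hoare-style two-pointer partition with pivot = 17:

Initial array: [17, 28, 7, 30, 29, 2, 30]

Pointers start at i = 1, j = 6.
i stops at index 1 (arr[1]=28 > 17), j stops at index 5 (arr[5]=2 <= 17): swap arr[1] and arr[5], array becomes [17, 2, 7, 30, 29, 28, 30]
i ends at 3, j ends at 2: the pointers have crossed (j < i), so scanning stops.

Swap pivot arr[0] with arr[2] to place pivot at position 2: [7, 2, 17, 30, 29, 28, 30]
Pivot position: 2

After partitioning with pivot 17, the array becomes [7, 2, 17, 30, 29, 28, 30]. The pivot is placed at index 2. All elements to the left of the pivot are <= 17, and all elements to the right are > 17.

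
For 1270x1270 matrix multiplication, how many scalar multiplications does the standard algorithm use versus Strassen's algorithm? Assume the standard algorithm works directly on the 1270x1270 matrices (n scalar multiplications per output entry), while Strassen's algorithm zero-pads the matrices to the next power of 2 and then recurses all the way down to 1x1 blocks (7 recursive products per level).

Matrix multiplication for 1270x1270 matrices:

Strassen's algorithm requires power-of-2 dimensions. Pad 1270x1270 to 2048x2048 (next power of 2).

Standard algorithm: 1270^3 = 2048383000 multiplications
Strassen's algorithm: 7^(log2(2048)) = 7^11 = 1977326743 multiplications
Savings: 2048383000 - 1977326743 = 71056257 multiplications

Standard: 2048383000 multiplications (1270^3). Strassen: 1977326743 multiplications (7^11, after padding to 2048x2048). Strassen reduces 8 recursive multiplications to 7 at each level.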